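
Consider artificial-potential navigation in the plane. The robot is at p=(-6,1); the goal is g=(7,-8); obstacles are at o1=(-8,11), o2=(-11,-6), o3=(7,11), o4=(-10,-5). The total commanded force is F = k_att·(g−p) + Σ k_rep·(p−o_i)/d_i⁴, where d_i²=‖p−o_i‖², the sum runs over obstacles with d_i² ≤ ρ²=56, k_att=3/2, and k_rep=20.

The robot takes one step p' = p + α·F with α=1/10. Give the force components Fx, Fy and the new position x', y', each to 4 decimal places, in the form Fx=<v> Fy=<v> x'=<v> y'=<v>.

Fx=19.5296 Fy=-13.4556 x'=-4.0470 y'=-0.3456

F_att = 3/2·(g−p) = 3/2·(13,-9) = (19.5000,-13.5000)
o1: d²=104 > ρ²=56 → inactive
o2: d²=74 > ρ²=56 → inactive
o3: d²=269 > ρ²=56 → inactive
o4: d²=52 ≤ ρ²=56; F_rep = 20·(4,6)/52² = (0.0296,0.0444)
F = F_att + ΣF_rep = (19.5296,-13.4556)
p' = p + 1/10·F = (-4.0470,-0.3456)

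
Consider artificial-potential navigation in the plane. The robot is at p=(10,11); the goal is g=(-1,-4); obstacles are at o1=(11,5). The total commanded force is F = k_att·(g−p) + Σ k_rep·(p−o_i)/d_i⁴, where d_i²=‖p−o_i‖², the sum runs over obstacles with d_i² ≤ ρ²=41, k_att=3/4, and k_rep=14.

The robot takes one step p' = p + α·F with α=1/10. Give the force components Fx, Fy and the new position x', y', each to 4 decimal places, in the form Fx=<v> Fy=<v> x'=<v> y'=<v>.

Fx=-8.2602 Fy=-11.1886 x'=9.1740 y'=9.8811

F_att = 3/4·(g−p) = 3/4·(-11,-15) = (-8.2500,-11.2500)
o1: d²=37 ≤ ρ²=41; F_rep = 14·(-1,6)/37² = (-0.0102,0.0614)
F = F_att + ΣF_rep = (-8.2602,-11.1886)
p' = p + 1/10·F = (9.1740,9.8811)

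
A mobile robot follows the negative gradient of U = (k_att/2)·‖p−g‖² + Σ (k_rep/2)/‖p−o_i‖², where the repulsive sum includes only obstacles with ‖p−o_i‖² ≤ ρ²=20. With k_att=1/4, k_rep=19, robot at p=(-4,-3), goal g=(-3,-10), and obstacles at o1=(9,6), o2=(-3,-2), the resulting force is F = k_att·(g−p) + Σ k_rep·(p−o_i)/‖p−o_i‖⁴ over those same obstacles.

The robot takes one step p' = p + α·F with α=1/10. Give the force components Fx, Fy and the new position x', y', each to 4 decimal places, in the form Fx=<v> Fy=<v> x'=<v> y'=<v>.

F_att = 1/4·(g−p) = 1/4·(1,-7) = (0.2500,-1.7500)
o1: d²=250 > ρ²=20 → inactive
o2: d²=2 ≤ ρ²=20; F_rep = 19·(-1,-1)/2² = (-4.7500,-4.7500)
F = F_att + ΣF_rep = (-4.5000,-6.5000)
p' = p + 1/10·F = (-4.4500,-3.6500)

Fx=-4.5000 Fy=-6.5000 x'=-4.4500 y'=-3.6500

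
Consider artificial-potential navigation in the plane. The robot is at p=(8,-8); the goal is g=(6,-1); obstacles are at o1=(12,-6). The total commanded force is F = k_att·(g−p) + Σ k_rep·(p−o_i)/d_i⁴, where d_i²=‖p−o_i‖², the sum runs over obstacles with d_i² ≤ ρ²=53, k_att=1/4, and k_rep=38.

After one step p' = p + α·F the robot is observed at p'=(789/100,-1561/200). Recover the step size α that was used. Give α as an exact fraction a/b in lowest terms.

F_att = 1/4·(g−p) = 1/4·(-2,7) = (-0.5000,1.7500)
o1: d²=20 ≤ ρ²=53; F_rep = 38·(-4,-2)/20² = (-0.3800,-0.1900)
F = F_att + ΣF_rep = (-0.8800,1.5600)
Δp = p'−p = (-0.1100,0.1950); α = Δx/Fx = (-11/100) / (-22/25) = 1/8
check: Δy/Fy = (39/200) / (39/25) = 1/8 ✓

α = 1/8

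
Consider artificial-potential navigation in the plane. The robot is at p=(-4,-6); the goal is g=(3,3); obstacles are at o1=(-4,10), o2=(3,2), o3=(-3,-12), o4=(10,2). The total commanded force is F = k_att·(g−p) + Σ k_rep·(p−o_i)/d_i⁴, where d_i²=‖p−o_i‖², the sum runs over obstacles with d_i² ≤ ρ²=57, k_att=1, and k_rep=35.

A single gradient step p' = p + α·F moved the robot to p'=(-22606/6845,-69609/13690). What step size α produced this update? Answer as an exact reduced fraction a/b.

α = 1/10

F_att = 1·(g−p) = 1·(7,9) = (7.0000,9.0000)
o1: d²=256 > ρ²=57 → inactive
o2: d²=113 > ρ²=57 → inactive
o3: d²=37 ≤ ρ²=57; F_rep = 35·(-1,6)/37² = (-0.0256,0.1534)
o4: d²=260 > ρ²=57 → inactive
F = F_att + ΣF_rep = (6.9744,9.1534)
Δp = p'−p = (0.6974,0.9153); α = Δx/Fx = (4774/6845) / (9548/1369) = 1/10
check: Δy/Fy = (12531/13690) / (12531/1369) = 1/10 ✓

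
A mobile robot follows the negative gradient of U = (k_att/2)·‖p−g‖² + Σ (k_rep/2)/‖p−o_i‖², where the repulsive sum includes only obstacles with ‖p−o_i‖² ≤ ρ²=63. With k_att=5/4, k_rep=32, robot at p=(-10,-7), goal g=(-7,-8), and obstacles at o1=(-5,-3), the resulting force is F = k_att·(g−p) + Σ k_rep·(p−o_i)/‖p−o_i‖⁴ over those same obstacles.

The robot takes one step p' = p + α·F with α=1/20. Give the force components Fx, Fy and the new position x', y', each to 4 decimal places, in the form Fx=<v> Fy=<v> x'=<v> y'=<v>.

Fx=3.6548 Fy=-1.3261 x'=-9.8173 y'=-7.0663

F_att = 5/4·(g−p) = 5/4·(3,-1) = (3.7500,-1.2500)
o1: d²=41 ≤ ρ²=63; F_rep = 32·(-5,-4)/41² = (-0.0952,-0.0761)
F = F_att + ΣF_rep = (3.6548,-1.3261)
p' = p + 1/20·F = (-9.8173,-7.0663)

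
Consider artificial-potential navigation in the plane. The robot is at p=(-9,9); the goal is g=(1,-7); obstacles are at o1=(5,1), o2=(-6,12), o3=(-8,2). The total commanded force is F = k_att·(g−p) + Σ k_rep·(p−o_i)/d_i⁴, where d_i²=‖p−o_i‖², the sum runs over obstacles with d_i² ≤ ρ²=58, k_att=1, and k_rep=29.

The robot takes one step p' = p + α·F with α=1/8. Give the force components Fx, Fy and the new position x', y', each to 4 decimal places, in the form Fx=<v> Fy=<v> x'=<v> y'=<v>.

F_att = 1·(g−p) = 1·(10,-16) = (10.0000,-16.0000)
o1: d²=260 > ρ²=58 → inactive
o2: d²=18 ≤ ρ²=58; F_rep = 29·(-3,-3)/18² = (-0.2685,-0.2685)
o3: d²=50 ≤ ρ²=58; F_rep = 29·(-1,7)/50² = (-0.0116,0.0812)
F = F_att + ΣF_rep = (9.7199,-16.1873)
p' = p + 1/8·F = (-7.7850,6.9766)

Fx=9.7199 Fy=-16.1873 x'=-7.7850 y'=6.9766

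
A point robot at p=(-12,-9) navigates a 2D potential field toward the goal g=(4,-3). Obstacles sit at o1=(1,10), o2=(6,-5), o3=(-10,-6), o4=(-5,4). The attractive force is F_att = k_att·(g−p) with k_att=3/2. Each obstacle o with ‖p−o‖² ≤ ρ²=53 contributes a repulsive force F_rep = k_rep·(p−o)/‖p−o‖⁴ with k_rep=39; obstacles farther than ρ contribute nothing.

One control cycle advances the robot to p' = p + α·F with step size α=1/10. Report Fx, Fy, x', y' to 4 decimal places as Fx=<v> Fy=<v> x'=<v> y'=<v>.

Fx=23.5385 Fy=8.3077 x'=-9.6462 y'=-8.1692

F_att = 3/2·(g−p) = 3/2·(16,6) = (24.0000,9.0000)
o1: d²=530 > ρ²=53 → inactive
o2: d²=340 > ρ²=53 → inactive
o3: d²=13 ≤ ρ²=53; F_rep = 39·(-2,-3)/13² = (-0.4615,-0.6923)
o4: d²=218 > ρ²=53 → inactive
F = F_att + ΣF_rep = (23.5385,8.3077)
p' = p + 1/10·F = (-9.6462,-8.1692)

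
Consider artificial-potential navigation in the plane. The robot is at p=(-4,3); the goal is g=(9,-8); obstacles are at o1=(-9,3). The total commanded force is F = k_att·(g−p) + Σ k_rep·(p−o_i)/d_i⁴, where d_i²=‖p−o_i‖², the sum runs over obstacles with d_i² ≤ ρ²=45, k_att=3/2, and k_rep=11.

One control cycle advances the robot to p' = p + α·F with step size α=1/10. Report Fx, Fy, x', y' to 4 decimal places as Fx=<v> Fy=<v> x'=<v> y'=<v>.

F_att = 3/2·(g−p) = 3/2·(13,-11) = (19.5000,-16.5000)
o1: d²=25 ≤ ρ²=45; F_rep = 11·(5,0)/25² = (0.0880,0.0000)
F = F_att + ΣF_rep = (19.5880,-16.5000)
p' = p + 1/10·F = (-2.0412,1.3500)

Fx=19.5880 Fy=-16.5000 x'=-2.0412 y'=1.3500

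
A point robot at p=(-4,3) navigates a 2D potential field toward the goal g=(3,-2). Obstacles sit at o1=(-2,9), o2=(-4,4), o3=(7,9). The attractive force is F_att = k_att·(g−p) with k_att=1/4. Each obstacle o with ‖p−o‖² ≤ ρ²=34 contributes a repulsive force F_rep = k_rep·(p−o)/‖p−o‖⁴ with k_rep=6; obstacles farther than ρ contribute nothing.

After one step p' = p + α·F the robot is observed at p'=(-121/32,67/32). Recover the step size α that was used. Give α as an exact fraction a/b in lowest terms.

F_att = 1/4·(g−p) = 1/4·(7,-5) = (1.7500,-1.2500)
o1: d²=40 > ρ²=34 → inactive
o2: d²=1 ≤ ρ²=34; F_rep = 6·(0,-1)/1² = (0.0000,-6.0000)
o3: d²=157 > ρ²=34 → inactive
F = F_att + ΣF_rep = (1.7500,-7.2500)
Δp = p'−p = (0.2188,-0.9062); α = Δx/Fx = (7/32) / (7/4) = 1/8
check: Δy/Fy = (-29/32) / (-29/4) = 1/8 ✓

α = 1/8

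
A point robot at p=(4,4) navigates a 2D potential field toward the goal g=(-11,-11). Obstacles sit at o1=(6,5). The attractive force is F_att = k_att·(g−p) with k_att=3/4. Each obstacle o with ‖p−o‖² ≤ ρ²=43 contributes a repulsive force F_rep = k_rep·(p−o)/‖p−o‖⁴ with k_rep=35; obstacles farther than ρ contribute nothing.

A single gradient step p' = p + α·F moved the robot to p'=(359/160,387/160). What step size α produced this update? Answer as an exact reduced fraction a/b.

α = 1/8

F_att = 3/4·(g−p) = 3/4·(-15,-15) = (-11.2500,-11.2500)
o1: d²=5 ≤ ρ²=43; F_rep = 35·(-2,-1)/5² = (-2.8000,-1.4000)
F = F_att + ΣF_rep = (-14.0500,-12.6500)
Δp = p'−p = (-1.7563,-1.5813); α = Δx/Fx = (-281/160) / (-281/20) = 1/8
check: Δy/Fy = (-253/160) / (-253/20) = 1/8 ✓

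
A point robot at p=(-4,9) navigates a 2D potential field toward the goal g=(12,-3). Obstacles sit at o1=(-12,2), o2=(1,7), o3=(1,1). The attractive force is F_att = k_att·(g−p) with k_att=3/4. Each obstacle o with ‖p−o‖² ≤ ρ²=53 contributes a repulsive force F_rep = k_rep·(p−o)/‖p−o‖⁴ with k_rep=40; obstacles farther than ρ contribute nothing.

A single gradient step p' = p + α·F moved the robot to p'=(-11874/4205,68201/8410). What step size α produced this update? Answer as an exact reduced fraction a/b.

α = 1/10

F_att = 3/4·(g−p) = 3/4·(16,-12) = (12.0000,-9.0000)
o1: d²=113 > ρ²=53 → inactive
o2: d²=29 ≤ ρ²=53; F_rep = 40·(-5,2)/29² = (-0.2378,0.0951)
o3: d²=89 > ρ²=53 → inactive
F = F_att + ΣF_rep = (11.7622,-8.9049)
Δp = p'−p = (1.1762,-0.8905); α = Δx/Fx = (4946/4205) / (9892/841) = 1/10
check: Δy/Fy = (-7489/8410) / (-7489/841) = 1/10 ✓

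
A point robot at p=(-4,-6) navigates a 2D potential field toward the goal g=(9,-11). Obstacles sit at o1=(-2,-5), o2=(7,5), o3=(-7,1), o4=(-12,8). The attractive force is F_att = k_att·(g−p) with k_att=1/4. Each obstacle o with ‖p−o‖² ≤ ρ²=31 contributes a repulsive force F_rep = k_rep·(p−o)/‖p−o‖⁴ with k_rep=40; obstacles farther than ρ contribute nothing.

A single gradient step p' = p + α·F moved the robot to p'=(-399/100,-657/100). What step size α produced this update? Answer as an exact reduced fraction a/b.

F_att = 1/4·(g−p) = 1/4·(13,-5) = (3.2500,-1.2500)
o1: d²=5 ≤ ρ²=31; F_rep = 40·(-2,-1)/5² = (-3.2000,-1.6000)
o2: d²=242 > ρ²=31 → inactive
o3: d²=58 > ρ²=31 → inactive
o4: d²=260 > ρ²=31 → inactive
F = F_att + ΣF_rep = (0.0500,-2.8500)
Δp = p'−p = (0.0100,-0.5700); α = Δx/Fx = (1/100) / (1/20) = 1/5
check: Δy/Fy = (-57/100) / (-57/20) = 1/5 ✓

α = 1/5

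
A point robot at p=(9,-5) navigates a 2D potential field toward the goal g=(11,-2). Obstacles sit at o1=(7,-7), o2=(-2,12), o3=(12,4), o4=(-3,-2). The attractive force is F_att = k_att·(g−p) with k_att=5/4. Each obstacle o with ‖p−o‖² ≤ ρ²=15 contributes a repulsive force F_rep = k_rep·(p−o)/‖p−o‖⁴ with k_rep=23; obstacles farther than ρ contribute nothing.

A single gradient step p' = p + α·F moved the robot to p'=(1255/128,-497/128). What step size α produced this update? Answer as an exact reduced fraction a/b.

F_att = 5/4·(g−p) = 5/4·(2,3) = (2.5000,3.7500)
o1: d²=8 ≤ ρ²=15; F_rep = 23·(2,2)/8² = (0.7188,0.7188)
o2: d²=410 > ρ²=15 → inactive
o3: d²=90 > ρ²=15 → inactive
o4: d²=153 > ρ²=15 → inactive
F = F_att + ΣF_rep = (3.2188,4.4688)
Δp = p'−p = (0.8047,1.1172); α = Δx/Fx = (103/128) / (103/32) = 1/4
check: Δy/Fy = (143/128) / (143/32) = 1/4 ✓

α = 1/4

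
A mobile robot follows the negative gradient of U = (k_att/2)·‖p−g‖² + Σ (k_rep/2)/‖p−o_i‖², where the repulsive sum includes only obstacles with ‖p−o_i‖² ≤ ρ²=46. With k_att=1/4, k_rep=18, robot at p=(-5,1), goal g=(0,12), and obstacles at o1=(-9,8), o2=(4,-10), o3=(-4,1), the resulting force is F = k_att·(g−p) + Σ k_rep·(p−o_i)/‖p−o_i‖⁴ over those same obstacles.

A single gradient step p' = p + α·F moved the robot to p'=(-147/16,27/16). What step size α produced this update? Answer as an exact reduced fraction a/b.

α = 1/4

F_att = 1/4·(g−p) = 1/4·(5,11) = (1.2500,2.7500)
o1: d²=65 > ρ²=46 → inactive
o2: d²=202 > ρ²=46 → inactive
o3: d²=1 ≤ ρ²=46; F_rep = 18·(-1,0)/1² = (-18.0000,0.0000)
F = F_att + ΣF_rep = (-16.7500,2.7500)
Δp = p'−p = (-4.1875,0.6875); α = Δx/Fx = (-67/16) / (-67/4) = 1/4
check: Δy/Fy = (11/16) / (11/4) = 1/4 ✓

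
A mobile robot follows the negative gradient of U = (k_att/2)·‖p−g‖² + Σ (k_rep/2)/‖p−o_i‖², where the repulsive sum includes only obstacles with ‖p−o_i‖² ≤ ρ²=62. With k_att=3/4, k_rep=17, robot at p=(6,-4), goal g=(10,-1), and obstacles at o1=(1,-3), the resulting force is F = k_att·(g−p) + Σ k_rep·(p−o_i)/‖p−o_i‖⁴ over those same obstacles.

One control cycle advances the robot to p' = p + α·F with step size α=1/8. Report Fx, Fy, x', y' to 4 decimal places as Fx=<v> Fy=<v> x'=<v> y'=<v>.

F_att = 3/4·(g−p) = 3/4·(4,3) = (3.0000,2.2500)
o1: d²=26 ≤ ρ²=62; F_rep = 17·(5,-1)/26² = (0.1257,-0.0251)
F = F_att + ΣF_rep = (3.1257,2.2249)
p' = p + 1/8·F = (6.3907,-3.7219)

Fx=3.1257 Fy=2.2249 x'=6.3907 y'=-3.7219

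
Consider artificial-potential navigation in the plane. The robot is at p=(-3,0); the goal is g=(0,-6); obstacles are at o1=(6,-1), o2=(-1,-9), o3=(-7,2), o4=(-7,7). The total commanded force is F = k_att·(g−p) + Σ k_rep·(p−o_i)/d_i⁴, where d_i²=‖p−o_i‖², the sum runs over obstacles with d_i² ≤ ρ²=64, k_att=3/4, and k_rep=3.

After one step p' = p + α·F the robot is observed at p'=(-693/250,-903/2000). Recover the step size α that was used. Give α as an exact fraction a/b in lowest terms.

F_att = 3/4·(g−p) = 3/4·(3,-6) = (2.2500,-4.5000)
o1: d²=82 > ρ²=64 → inactive
o2: d²=85 > ρ²=64 → inactive
o3: d²=20 ≤ ρ²=64; F_rep = 3·(4,-2)/20² = (0.0300,-0.0150)
o4: d²=65 > ρ²=64 → inactive
F = F_att + ΣF_rep = (2.2800,-4.5150)
Δp = p'−p = (0.2280,-0.4515); α = Δx/Fx = (57/250) / (57/25) = 1/10
check: Δy/Fy = (-903/2000) / (-903/200) = 1/10 ✓

α = 1/10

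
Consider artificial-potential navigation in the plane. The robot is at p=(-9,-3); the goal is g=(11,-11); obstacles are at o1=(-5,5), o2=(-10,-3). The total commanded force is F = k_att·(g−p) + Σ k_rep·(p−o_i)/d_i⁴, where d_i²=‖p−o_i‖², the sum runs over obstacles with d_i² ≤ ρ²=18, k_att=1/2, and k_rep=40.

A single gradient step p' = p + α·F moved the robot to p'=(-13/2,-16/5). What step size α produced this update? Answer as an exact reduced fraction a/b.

F_att = 1/2·(g−p) = 1/2·(20,-8) = (10.0000,-4.0000)
o1: d²=80 > ρ²=18 → inactive
o2: d²=1 ≤ ρ²=18; F_rep = 40·(1,0)/1² = (40.0000,0.0000)
F = F_att + ΣF_rep = (50.0000,-4.0000)
Δp = p'−p = (2.5000,-0.2000); α = Δx/Fx = (5/2) / (50) = 1/20
check: Δy/Fy = (-1/5) / (-4) = 1/20 ✓

α = 1/20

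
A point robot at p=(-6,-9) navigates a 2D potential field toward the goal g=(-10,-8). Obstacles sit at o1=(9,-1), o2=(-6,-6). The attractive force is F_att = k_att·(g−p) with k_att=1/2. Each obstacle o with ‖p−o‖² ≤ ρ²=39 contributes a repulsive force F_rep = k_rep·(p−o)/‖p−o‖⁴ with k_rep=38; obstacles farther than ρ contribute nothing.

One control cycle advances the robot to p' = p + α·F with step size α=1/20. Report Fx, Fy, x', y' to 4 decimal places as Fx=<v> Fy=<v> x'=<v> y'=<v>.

Fx=-2.0000 Fy=-0.9074 x'=-6.1000 y'=-9.0454

F_att = 1/2·(g−p) = 1/2·(-4,1) = (-2.0000,0.5000)
o1: d²=289 > ρ²=39 → inactive
o2: d²=9 ≤ ρ²=39; F_rep = 38·(0,-3)/9² = (0.0000,-1.4074)
F = F_att + ΣF_rep = (-2.0000,-0.9074)
p' = p + 1/20·F = (-6.1000,-9.0454)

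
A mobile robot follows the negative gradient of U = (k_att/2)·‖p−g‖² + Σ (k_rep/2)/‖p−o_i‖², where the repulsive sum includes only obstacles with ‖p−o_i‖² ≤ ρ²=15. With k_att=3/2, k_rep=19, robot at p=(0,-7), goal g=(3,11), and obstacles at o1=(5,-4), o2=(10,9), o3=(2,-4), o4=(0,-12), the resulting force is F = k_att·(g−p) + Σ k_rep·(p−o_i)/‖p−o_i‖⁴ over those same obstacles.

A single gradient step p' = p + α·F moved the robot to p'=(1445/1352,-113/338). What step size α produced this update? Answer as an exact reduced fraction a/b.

F_att = 3/2·(g−p) = 3/2·(3,18) = (4.5000,27.0000)
o1: d²=34 > ρ²=15 → inactive
o2: d²=356 > ρ²=15 → inactive
o3: d²=13 ≤ ρ²=15; F_rep = 19·(-2,-3)/13² = (-0.2249,-0.3373)
o4: d²=25 > ρ²=15 → inactive
F = F_att + ΣF_rep = (4.2751,26.6627)
Δp = p'−p = (1.0688,6.6657); α = Δx/Fx = (1445/1352) / (1445/338) = 1/4
check: Δy/Fy = (2253/338) / (4506/169) = 1/4 ✓

α = 1/4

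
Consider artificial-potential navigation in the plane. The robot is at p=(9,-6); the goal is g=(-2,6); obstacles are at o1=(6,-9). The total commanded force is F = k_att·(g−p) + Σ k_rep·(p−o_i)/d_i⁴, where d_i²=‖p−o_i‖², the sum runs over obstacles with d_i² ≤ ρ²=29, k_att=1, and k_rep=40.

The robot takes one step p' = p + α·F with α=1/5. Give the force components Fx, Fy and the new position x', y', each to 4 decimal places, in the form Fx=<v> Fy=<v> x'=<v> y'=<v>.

F_att = 1·(g−p) = 1·(-11,12) = (-11.0000,12.0000)
o1: d²=18 ≤ ρ²=29; F_rep = 40·(3,3)/18² = (0.3704,0.3704)
F = F_att + ΣF_rep = (-10.6296,12.3704)
p' = p + 1/5·F = (6.8741,-3.5259)

Fx=-10.6296 Fy=12.3704 x'=6.8741 y'=-3.5259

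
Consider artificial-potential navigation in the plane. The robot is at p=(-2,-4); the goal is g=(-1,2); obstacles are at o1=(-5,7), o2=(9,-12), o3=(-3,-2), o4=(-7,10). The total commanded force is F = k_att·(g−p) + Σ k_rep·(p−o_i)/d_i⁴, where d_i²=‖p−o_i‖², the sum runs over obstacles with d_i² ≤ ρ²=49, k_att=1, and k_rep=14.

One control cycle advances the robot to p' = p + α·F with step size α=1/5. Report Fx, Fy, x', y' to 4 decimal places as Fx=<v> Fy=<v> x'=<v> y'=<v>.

F_att = 1·(g−p) = 1·(1,6) = (1.0000,6.0000)
o1: d²=130 > ρ²=49 → inactive
o2: d²=185 > ρ²=49 → inactive
o3: d²=5 ≤ ρ²=49; F_rep = 14·(1,-2)/5² = (0.5600,-1.1200)
o4: d²=221 > ρ²=49 → inactive
F = F_att + ΣF_rep = (1.5600,4.8800)
p' = p + 1/5·F = (-1.6880,-3.0240)

Fx=1.5600 Fy=4.8800 x'=-1.6880 y'=-3.0240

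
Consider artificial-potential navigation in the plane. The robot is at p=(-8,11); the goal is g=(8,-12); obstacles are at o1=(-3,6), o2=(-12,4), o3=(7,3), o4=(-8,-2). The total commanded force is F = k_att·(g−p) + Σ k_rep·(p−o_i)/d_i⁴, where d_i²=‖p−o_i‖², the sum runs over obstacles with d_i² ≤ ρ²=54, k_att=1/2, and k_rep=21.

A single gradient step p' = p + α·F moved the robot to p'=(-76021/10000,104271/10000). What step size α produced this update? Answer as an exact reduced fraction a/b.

F_att = 1/2·(g−p) = 1/2·(16,-23) = (8.0000,-11.5000)
o1: d²=50 ≤ ρ²=54; F_rep = 21·(-5,5)/50² = (-0.0420,0.0420)
o2: d²=65 > ρ²=54 → inactive
o3: d²=289 > ρ²=54 → inactive
o4: d²=169 > ρ²=54 → inactive
F = F_att + ΣF_rep = (7.9580,-11.4580)
Δp = p'−p = (0.3979,-0.5729); α = Δx/Fx = (3979/10000) / (3979/500) = 1/20
check: Δy/Fy = (-5729/10000) / (-5729/500) = 1/20 ✓

α = 1/20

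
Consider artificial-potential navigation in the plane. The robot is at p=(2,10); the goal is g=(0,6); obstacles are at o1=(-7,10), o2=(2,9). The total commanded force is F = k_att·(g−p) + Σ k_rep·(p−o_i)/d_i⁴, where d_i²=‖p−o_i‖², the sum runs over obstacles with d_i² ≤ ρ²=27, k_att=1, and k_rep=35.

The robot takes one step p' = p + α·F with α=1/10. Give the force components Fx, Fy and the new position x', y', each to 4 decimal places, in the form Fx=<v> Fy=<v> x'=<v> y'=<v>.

Fx=-2.0000 Fy=31.0000 x'=1.8000 y'=13.1000

F_att = 1·(g−p) = 1·(-2,-4) = (-2.0000,-4.0000)
o1: d²=81 > ρ²=27 → inactive
o2: d²=1 ≤ ρ²=27; F_rep = 35·(0,1)/1² = (0.0000,35.0000)
F = F_att + ΣF_rep = (-2.0000,31.0000)
p' = p + 1/10·F = (1.8000,13.1000)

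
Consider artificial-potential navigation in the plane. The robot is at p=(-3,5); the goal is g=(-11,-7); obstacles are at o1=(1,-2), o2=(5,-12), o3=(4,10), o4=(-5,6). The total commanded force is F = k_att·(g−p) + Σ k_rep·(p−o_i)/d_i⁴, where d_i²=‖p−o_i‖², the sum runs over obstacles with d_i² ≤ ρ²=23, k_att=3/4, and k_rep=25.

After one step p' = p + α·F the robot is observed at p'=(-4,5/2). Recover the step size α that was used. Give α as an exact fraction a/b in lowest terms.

F_att = 3/4·(g−p) = 3/4·(-8,-12) = (-6.0000,-9.0000)
o1: d²=65 > ρ²=23 → inactive
o2: d²=353 > ρ²=23 → inactive
o3: d²=74 > ρ²=23 → inactive
o4: d²=5 ≤ ρ²=23; F_rep = 25·(2,-1)/5² = (2.0000,-1.0000)
F = F_att + ΣF_rep = (-4.0000,-10.0000)
Δp = p'−p = (-1.0000,-2.5000); α = Δx/Fx = (-1) / (-4) = 1/4
check: Δy/Fy = (-5/2) / (-10) = 1/4 ✓

α = 1/4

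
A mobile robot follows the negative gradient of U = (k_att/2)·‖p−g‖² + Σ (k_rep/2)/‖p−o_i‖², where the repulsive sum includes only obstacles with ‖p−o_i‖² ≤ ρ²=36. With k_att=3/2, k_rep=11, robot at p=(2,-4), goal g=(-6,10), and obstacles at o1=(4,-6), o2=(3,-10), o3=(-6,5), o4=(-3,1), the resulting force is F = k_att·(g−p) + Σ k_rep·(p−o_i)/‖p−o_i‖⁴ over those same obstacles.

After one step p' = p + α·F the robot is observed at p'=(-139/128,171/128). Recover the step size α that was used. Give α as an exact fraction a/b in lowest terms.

F_att = 3/2·(g−p) = 3/2·(-8,14) = (-12.0000,21.0000)
o1: d²=8 ≤ ρ²=36; F_rep = 11·(-2,2)/8² = (-0.3438,0.3438)
o2: d²=37 > ρ²=36 → inactive
o3: d²=145 > ρ²=36 → inactive
o4: d²=50 > ρ²=36 → inactive
F = F_att + ΣF_rep = (-12.3438,21.3438)
Δp = p'−p = (-3.0859,5.3359); α = Δx/Fx = (-395/128) / (-395/32) = 1/4
check: Δy/Fy = (683/128) / (683/32) = 1/4 ✓

α = 1/4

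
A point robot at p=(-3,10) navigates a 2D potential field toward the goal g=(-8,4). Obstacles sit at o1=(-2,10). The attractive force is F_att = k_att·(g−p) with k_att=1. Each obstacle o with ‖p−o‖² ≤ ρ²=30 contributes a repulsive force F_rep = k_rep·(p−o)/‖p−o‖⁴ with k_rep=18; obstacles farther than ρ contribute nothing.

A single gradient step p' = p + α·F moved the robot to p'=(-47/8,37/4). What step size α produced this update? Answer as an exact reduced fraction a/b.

F_att = 1·(g−p) = 1·(-5,-6) = (-5.0000,-6.0000)
o1: d²=1 ≤ ρ²=30; F_rep = 18·(-1,0)/1² = (-18.0000,0.0000)
F = F_att + ΣF_rep = (-23.0000,-6.0000)
Δp = p'−p = (-2.8750,-0.7500); α = Δx/Fx = (-23/8) / (-23) = 1/8
check: Δy/Fy = (-3/4) / (-6) = 1/8 ✓

α = 1/8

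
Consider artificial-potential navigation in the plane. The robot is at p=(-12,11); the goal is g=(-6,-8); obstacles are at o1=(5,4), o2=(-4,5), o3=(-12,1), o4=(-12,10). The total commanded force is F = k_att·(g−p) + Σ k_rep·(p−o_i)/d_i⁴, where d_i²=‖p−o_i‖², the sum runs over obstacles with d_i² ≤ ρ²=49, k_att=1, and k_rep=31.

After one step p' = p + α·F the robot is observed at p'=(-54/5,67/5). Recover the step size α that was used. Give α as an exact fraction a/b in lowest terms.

α = 1/5

F_att = 1·(g−p) = 1·(6,-19) = (6.0000,-19.0000)
o1: d²=338 > ρ²=49 → inactive
o2: d²=100 > ρ²=49 → inactive
o3: d²=100 > ρ²=49 → inactive
o4: d²=1 ≤ ρ²=49; F_rep = 31·(0,1)/1² = (0.0000,31.0000)
F = F_att + ΣF_rep = (6.0000,12.0000)
Δp = p'−p = (1.2000,2.4000); α = Δx/Fx = (6/5) / (6) = 1/5
check: Δy/Fy = (12/5) / (12) = 1/5 ✓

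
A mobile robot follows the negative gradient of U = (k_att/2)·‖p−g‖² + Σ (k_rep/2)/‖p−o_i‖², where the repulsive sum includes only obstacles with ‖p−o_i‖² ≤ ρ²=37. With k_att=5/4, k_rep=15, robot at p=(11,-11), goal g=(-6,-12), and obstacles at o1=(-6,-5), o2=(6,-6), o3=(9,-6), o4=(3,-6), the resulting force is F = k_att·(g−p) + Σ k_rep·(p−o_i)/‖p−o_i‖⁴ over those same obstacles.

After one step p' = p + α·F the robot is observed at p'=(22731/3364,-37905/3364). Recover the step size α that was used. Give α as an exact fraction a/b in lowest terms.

α = 1/5

F_att = 5/4·(g−p) = 5/4·(-17,-1) = (-21.2500,-1.2500)
o1: d²=325 > ρ²=37 → inactive
o2: d²=50 > ρ²=37 → inactive
o3: d²=29 ≤ ρ²=37; F_rep = 15·(2,-5)/29² = (0.0357,-0.0892)
o4: d²=89 > ρ²=37 → inactive
F = F_att + ΣF_rep = (-21.2143,-1.3392)
Δp = p'−p = (-4.2429,-0.2678); α = Δx/Fx = (-14273/3364) / (-71365/3364) = 1/5
check: Δy/Fy = (-901/3364) / (-4505/3364) = 1/5 ✓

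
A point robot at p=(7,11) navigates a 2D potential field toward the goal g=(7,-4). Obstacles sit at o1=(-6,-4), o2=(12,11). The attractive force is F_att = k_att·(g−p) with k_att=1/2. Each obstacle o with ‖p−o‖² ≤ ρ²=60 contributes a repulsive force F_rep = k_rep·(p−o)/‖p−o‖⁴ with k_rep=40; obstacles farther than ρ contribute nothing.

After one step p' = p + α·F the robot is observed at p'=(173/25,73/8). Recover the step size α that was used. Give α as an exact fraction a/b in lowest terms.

α = 1/4

F_att = 1/2·(g−p) = 1/2·(0,-15) = (0.0000,-7.5000)
o1: d²=394 > ρ²=60 → inactive
o2: d²=25 ≤ ρ²=60; F_rep = 40·(-5,0)/25² = (-0.3200,0.0000)
F = F_att + ΣF_rep = (-0.3200,-7.5000)
Δp = p'−p = (-0.0800,-1.8750); α = Δx/Fx = (-2/25) / (-8/25) = 1/4
check: Δy/Fy = (-15/8) / (-15/2) = 1/4 ✓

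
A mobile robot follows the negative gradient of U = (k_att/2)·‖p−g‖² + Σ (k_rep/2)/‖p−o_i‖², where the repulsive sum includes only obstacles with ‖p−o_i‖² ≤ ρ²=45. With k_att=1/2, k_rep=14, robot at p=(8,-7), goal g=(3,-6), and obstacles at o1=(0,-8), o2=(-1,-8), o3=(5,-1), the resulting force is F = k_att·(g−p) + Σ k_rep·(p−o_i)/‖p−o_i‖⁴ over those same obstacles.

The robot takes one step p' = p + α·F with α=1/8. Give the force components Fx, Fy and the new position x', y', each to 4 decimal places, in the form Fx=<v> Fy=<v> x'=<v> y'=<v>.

Fx=-2.4793 Fy=0.4585 x'=7.6901 y'=-6.9427

F_att = 1/2·(g−p) = 1/2·(-5,1) = (-2.5000,0.5000)
o1: d²=65 > ρ²=45 → inactive
o2: d²=82 > ρ²=45 → inactive
o3: d²=45 ≤ ρ²=45; F_rep = 14·(3,-6)/45² = (0.0207,-0.0415)
F = F_att + ΣF_rep = (-2.4793,0.4585)
p' = p + 1/8·F = (7.6901,-6.9427)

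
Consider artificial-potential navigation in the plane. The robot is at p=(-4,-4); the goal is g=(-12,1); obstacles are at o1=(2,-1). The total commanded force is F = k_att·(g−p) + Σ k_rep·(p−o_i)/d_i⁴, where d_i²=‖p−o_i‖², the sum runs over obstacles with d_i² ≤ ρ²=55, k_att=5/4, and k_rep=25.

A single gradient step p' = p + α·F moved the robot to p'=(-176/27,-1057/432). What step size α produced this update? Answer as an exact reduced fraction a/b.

F_att = 5/4·(g−p) = 5/4·(-8,5) = (-10.0000,6.2500)
o1: d²=45 ≤ ρ²=55; F_rep = 25·(-6,-3)/45² = (-0.0741,-0.0370)
F = F_att + ΣF_rep = (-10.0741,6.2130)
Δp = p'−p = (-2.5185,1.5532); α = Δx/Fx = (-68/27) / (-272/27) = 1/4
check: Δy/Fy = (671/432) / (671/108) = 1/4 ✓

α = 1/4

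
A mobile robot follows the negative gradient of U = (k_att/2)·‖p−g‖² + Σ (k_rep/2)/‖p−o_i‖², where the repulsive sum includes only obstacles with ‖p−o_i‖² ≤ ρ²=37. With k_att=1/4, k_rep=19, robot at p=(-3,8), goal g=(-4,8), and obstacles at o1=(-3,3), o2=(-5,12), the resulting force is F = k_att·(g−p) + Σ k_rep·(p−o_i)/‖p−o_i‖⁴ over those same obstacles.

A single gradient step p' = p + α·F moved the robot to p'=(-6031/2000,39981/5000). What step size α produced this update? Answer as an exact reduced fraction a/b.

α = 1/10

F_att = 1/4·(g−p) = 1/4·(-1,0) = (-0.2500,0.0000)
o1: d²=25 ≤ ρ²=37; F_rep = 19·(0,5)/25² = (0.0000,0.1520)
o2: d²=20 ≤ ρ²=37; F_rep = 19·(2,-4)/20² = (0.0950,-0.1900)
F = F_att + ΣF_rep = (-0.1550,-0.0380)
Δp = p'−p = (-0.0155,-0.0038); α = Δx/Fx = (-31/2000) / (-31/200) = 1/10
check: Δy/Fy = (-19/5000) / (-19/500) = 1/10 ✓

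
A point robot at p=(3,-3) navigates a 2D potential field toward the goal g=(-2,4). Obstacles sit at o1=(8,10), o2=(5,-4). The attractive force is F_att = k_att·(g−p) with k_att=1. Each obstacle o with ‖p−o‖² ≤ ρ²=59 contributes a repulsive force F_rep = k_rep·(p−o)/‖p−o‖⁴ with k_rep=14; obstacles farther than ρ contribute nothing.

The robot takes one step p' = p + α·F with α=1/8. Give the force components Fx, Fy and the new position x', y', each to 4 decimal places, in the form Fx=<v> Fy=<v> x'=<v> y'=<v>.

F_att = 1·(g−p) = 1·(-5,7) = (-5.0000,7.0000)
o1: d²=194 > ρ²=59 → inactive
o2: d²=5 ≤ ρ²=59; F_rep = 14·(-2,1)/5² = (-1.1200,0.5600)
F = F_att + ΣF_rep = (-6.1200,7.5600)
p' = p + 1/8·F = (2.2350,-2.0550)

Fx=-6.1200 Fy=7.5600 x'=2.2350 y'=-2.0550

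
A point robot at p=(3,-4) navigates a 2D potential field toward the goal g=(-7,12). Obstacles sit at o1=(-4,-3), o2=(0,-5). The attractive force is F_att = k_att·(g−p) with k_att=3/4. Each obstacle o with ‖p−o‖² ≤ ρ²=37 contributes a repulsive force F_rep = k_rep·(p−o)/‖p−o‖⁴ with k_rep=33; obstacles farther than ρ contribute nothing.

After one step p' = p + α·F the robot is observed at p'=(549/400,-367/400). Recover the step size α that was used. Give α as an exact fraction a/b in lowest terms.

α = 1/4

F_att = 3/4·(g−p) = 3/4·(-10,16) = (-7.5000,12.0000)
o1: d²=50 > ρ²=37 → inactive
o2: d²=10 ≤ ρ²=37; F_rep = 33·(3,1)/10² = (0.9900,0.3300)
F = F_att + ΣF_rep = (-6.5100,12.3300)
Δp = p'−p = (-1.6275,3.0825); α = Δx/Fx = (-651/400) / (-651/100) = 1/4
check: Δy/Fy = (1233/400) / (1233/100) = 1/4 ✓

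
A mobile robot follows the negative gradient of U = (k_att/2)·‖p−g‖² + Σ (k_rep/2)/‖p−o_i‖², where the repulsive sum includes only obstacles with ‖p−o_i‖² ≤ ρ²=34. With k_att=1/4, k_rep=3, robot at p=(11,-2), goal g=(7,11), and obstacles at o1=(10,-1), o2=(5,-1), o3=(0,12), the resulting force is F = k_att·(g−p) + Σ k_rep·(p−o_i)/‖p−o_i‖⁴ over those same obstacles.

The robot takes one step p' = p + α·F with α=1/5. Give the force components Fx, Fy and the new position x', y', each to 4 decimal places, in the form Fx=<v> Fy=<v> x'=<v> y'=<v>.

F_att = 1/4·(g−p) = 1/4·(-4,13) = (-1.0000,3.2500)
o1: d²=2 ≤ ρ²=34; F_rep = 3·(1,-1)/2² = (0.7500,-0.7500)
o2: d²=37 > ρ²=34 → inactive
o3: d²=317 > ρ²=34 → inactive
F = F_att + ΣF_rep = (-0.2500,2.5000)
p' = p + 1/5·F = (10.9500,-1.5000)

Fx=-0.2500 Fy=2.5000 x'=10.9500 y'=-1.5000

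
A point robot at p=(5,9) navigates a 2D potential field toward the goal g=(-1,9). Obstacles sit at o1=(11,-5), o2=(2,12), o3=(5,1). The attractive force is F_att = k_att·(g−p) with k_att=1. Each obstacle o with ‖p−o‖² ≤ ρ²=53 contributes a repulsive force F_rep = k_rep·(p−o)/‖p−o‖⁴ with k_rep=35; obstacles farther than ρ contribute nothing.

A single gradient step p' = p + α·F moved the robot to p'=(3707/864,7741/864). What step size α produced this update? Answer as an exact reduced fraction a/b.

F_att = 1·(g−p) = 1·(-6,0) = (-6.0000,0.0000)
o1: d²=232 > ρ²=53 → inactive
o2: d²=18 ≤ ρ²=53; F_rep = 35·(3,-3)/18² = (0.3241,-0.3241)
o3: d²=64 > ρ²=53 → inactive
F = F_att + ΣF_rep = (-5.6759,-0.3241)
Δp = p'−p = (-0.7095,-0.0405); α = Δx/Fx = (-613/864) / (-613/108) = 1/8
check: Δy/Fy = (-35/864) / (-35/108) = 1/8 ✓

α = 1/8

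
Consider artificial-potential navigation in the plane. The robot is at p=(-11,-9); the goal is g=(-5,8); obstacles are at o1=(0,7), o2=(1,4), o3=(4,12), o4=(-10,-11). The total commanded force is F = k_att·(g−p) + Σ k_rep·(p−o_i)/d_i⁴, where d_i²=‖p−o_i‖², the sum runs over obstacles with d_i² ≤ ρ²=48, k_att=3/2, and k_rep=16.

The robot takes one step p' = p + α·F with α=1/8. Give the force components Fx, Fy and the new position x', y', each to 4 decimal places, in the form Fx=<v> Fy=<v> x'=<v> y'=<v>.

F_att = 3/2·(g−p) = 3/2·(6,17) = (9.0000,25.5000)
o1: d²=377 > ρ²=48 → inactive
o2: d²=313 > ρ²=48 → inactive
o3: d²=666 > ρ²=48 → inactive
o4: d²=5 ≤ ρ²=48; F_rep = 16·(-1,2)/5² = (-0.6400,1.2800)
F = F_att + ΣF_rep = (8.3600,26.7800)
p' = p + 1/8·F = (-9.9550,-5.6525)

Fx=8.3600 Fy=26.7800 x'=-9.9550 y'=-5.6525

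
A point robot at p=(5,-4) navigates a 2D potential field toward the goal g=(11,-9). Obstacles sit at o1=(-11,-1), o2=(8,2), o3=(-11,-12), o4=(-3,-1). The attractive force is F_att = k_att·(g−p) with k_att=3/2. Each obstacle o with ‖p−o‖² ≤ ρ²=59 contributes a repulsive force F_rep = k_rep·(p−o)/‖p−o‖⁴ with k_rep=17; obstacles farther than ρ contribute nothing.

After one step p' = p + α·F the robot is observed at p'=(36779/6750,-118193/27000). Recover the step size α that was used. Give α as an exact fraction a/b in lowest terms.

F_att = 3/2·(g−p) = 3/2·(6,-5) = (9.0000,-7.5000)
o1: d²=265 > ρ²=59 → inactive
o2: d²=45 ≤ ρ²=59; F_rep = 17·(-3,-6)/45² = (-0.0252,-0.0504)
o3: d²=320 > ρ²=59 → inactive
o4: d²=73 > ρ²=59 → inactive
F = F_att + ΣF_rep = (8.9748,-7.5504)
Δp = p'−p = (0.4487,-0.3775); α = Δx/Fx = (3029/6750) / (6058/675) = 1/20
check: Δy/Fy = (-10193/27000) / (-10193/1350) = 1/20 ✓

α = 1/20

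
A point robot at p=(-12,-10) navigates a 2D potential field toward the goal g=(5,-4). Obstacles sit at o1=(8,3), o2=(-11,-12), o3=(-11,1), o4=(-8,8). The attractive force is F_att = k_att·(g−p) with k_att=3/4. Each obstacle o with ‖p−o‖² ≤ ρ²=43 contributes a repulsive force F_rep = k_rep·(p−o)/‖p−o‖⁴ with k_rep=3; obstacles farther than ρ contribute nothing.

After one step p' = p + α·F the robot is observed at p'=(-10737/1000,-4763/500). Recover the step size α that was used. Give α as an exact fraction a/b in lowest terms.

F_att = 3/4·(g−p) = 3/4·(17,6) = (12.7500,4.5000)
o1: d²=569 > ρ²=43 → inactive
o2: d²=5 ≤ ρ²=43; F_rep = 3·(-1,2)/5² = (-0.1200,0.2400)
o3: d²=122 > ρ²=43 → inactive
o4: d²=340 > ρ²=43 → inactive
F = F_att + ΣF_rep = (12.6300,4.7400)
Δp = p'−p = (1.2630,0.4740); α = Δx/Fx = (1263/1000) / (1263/100) = 1/10
check: Δy/Fy = (237/500) / (237/50) = 1/10 ✓

α = 1/10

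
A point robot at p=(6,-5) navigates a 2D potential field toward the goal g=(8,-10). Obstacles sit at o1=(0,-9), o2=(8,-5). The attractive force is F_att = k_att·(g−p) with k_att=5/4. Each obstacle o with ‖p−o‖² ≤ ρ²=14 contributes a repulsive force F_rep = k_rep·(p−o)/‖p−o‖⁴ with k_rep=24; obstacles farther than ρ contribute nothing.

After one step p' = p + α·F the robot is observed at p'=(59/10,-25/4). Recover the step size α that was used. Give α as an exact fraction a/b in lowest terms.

F_att = 5/4·(g−p) = 5/4·(2,-5) = (2.5000,-6.2500)
o1: d²=52 > ρ²=14 → inactive
o2: d²=4 ≤ ρ²=14; F_rep = 24·(-2,0)/4² = (-3.0000,0.0000)
F = F_att + ΣF_rep = (-0.5000,-6.2500)
Δp = p'−p = (-0.1000,-1.2500); α = Δx/Fx = (-1/10) / (-1/2) = 1/5
check: Δy/Fy = (-5/4) / (-25/4) = 1/5 ✓

α = 1/5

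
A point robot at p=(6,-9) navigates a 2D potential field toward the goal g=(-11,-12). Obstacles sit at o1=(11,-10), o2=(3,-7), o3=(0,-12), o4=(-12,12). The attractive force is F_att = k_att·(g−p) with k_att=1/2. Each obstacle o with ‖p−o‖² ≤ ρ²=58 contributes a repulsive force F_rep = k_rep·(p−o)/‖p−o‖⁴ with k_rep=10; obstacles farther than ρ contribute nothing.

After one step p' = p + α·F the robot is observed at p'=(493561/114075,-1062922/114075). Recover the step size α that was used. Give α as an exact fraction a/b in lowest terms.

F_att = 1/2·(g−p) = 1/2·(-17,-3) = (-8.5000,-1.5000)
o1: d²=26 ≤ ρ²=58; F_rep = 10·(-5,1)/26² = (-0.0740,0.0148)
o2: d²=13 ≤ ρ²=58; F_rep = 10·(3,-2)/13² = (0.1775,-0.1183)
o3: d²=45 ≤ ρ²=58; F_rep = 10·(6,3)/45² = (0.0296,0.0148)
o4: d²=765 > ρ²=58 → inactive
F = F_att + ΣF_rep = (-8.3668,-1.5887)
Δp = p'−p = (-1.6734,-0.3177); α = Δx/Fx = (-190889/114075) / (-190889/22815) = 1/5
check: Δy/Fy = (-36247/114075) / (-36247/22815) = 1/5 ✓

α = 1/5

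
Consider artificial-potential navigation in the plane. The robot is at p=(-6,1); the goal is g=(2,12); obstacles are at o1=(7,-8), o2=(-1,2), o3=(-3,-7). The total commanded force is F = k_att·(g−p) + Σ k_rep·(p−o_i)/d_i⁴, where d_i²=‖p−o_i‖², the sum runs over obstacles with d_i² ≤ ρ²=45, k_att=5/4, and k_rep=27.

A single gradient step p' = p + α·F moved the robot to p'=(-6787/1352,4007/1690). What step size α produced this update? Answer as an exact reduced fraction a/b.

F_att = 5/4·(g−p) = 5/4·(8,11) = (10.0000,13.7500)
o1: d²=250 > ρ²=45 → inactive
o2: d²=26 ≤ ρ²=45; F_rep = 27·(-5,-1)/26² = (-0.1997,-0.0399)
o3: d²=73 > ρ²=45 → inactive
F = F_att + ΣF_rep = (9.8003,13.7101)
Δp = p'−p = (0.9800,1.3710); α = Δx/Fx = (1325/1352) / (6625/676) = 1/10
check: Δy/Fy = (2317/1690) / (2317/169) = 1/10 ✓

α = 1/10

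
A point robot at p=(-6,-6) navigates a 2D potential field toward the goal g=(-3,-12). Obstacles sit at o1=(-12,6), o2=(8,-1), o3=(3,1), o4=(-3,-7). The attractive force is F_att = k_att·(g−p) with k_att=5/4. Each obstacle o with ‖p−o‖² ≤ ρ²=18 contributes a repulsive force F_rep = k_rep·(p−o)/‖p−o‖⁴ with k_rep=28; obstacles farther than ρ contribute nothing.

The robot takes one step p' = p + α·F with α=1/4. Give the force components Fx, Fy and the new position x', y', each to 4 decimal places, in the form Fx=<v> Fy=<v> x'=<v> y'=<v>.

Fx=2.9100 Fy=-7.2200 x'=-5.2725 y'=-7.8050

F_att = 5/4·(g−p) = 5/4·(3,-6) = (3.7500,-7.5000)
o1: d²=180 > ρ²=18 → inactive
o2: d²=221 > ρ²=18 → inactive
o3: d²=130 > ρ²=18 → inactive
o4: d²=10 ≤ ρ²=18; F_rep = 28·(-3,1)/10² = (-0.8400,0.2800)
F = F_att + ΣF_rep = (2.9100,-7.2200)
p' = p + 1/4·F = (-5.2725,-7.8050)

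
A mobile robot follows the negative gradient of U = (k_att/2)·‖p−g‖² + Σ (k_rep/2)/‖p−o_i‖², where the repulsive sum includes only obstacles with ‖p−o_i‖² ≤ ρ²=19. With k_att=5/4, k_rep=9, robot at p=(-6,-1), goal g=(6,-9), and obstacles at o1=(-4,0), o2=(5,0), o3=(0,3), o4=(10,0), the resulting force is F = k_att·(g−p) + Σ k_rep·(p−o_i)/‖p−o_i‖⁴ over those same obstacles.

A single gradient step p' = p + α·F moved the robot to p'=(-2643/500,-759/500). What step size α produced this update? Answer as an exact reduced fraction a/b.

α = 1/20

F_att = 5/4·(g−p) = 5/4·(12,-8) = (15.0000,-10.0000)
o1: d²=5 ≤ ρ²=19; F_rep = 9·(-2,-1)/5² = (-0.7200,-0.3600)
o2: d²=122 > ρ²=19 → inactive
o3: d²=52 > ρ²=19 → inactive
o4: d²=257 > ρ²=19 → inactive
F = F_att + ΣF_rep = (14.2800,-10.3600)
Δp = p'−p = (0.7140,-0.5180); α = Δx/Fx = (357/500) / (357/25) = 1/20
check: Δy/Fy = (-259/500) / (-259/25) = 1/20 ✓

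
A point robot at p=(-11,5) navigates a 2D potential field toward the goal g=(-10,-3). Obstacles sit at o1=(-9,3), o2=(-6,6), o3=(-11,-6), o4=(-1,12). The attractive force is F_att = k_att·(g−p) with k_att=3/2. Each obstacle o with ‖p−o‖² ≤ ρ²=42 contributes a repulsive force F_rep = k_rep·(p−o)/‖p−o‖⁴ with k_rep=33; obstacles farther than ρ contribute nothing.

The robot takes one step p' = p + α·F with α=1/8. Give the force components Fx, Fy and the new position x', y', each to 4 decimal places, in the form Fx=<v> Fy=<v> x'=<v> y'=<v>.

F_att = 3/2·(g−p) = 3/2·(1,-8) = (1.5000,-12.0000)
o1: d²=8 ≤ ρ²=42; F_rep = 33·(-2,2)/8² = (-1.0312,1.0312)
o2: d²=26 ≤ ρ²=42; F_rep = 33·(-5,-1)/26² = (-0.2441,-0.0488)
o3: d²=121 > ρ²=42 → inactive
o4: d²=149 > ρ²=42 → inactive
F = F_att + ΣF_rep = (0.2247,-11.0176)
p' = p + 1/8·F = (-10.9719,3.6228)

Fx=0.2247 Fy=-11.0176 x'=-10.9719 y'=3.6228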